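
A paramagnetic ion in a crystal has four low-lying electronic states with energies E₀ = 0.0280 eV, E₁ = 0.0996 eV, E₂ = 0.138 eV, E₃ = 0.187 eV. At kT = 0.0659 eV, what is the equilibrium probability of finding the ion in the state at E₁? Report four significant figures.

Eᵢ/kT = 0.424886, 1.51138, 2.09408, 2.83763.
Z = Σ e^(−Eᵢ/kT) = e^(−0.424886) + e^(−1.51138) + e^(−2.09408) + e^(−2.83763) = 0.653844 + 0.220605 + 0.123184 + 0.0585643 = 1.05620.
P₁ = e^(−E₁/kT) / Z = 0.220605/1.05620 = 0.2089.

0.2089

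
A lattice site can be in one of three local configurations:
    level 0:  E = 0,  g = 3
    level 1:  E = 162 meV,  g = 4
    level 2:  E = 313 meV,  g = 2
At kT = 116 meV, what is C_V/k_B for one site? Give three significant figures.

Eᵢ/kT = 0, 1.3966, 2.6983.
Z = Σ gᵢe^(−Eᵢ/kT) = 3·e^(−0) + 4·e^(−1.3966) + 2·e^(−2.6983) = 3.0000 + 0.98975 + 0.13464 = 4.1244.
⟨E⟩ = 49.094 meV, ⟨E²⟩ = 9496.1 meV².
C_V/k_B = (⟨E²⟩ − ⟨E⟩²)/(kT)² = (9496.1 − 2410.2)/13456 = 0.527.

0.527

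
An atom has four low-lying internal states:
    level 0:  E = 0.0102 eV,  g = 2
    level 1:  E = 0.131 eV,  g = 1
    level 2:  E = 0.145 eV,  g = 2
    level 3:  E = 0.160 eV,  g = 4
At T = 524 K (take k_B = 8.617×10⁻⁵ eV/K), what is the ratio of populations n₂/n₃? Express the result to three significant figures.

0.697

k_BT = 8.617×10⁻⁵ × 524 K = 0.045153 eV.
n₂/n₃ = (g₂/g₃) exp[−(E₂−E₃)/kT] = (2/4) × exp(−(-0.015 eV)/(0.045153 eV)) = (2/4) × exp(0.33220) = 0.697.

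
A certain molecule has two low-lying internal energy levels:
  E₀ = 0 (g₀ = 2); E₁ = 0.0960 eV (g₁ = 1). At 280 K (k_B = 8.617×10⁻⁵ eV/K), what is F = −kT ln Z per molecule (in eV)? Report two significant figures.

-0.017 eV

k_BT = 8.617×10⁻⁵ × 280 K = 0.02413 eV.
Eᵢ/kT = 0, 3.978.
Z = Σ gᵢe^(−Eᵢ/kT) = 2·e^(−0) + 1·e^(−3.978) = 2.000 + 0.01872 = 2.019.
F = −kT ln Z = −0.02413 × ln(2.019) = −0.02413 × 0.7026 = -0.017 eV.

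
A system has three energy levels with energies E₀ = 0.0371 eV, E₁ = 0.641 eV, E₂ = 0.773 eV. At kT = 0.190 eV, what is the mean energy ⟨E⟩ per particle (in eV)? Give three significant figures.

0.0752 eV

Eᵢ/kT = 0.19526, 3.3737, 4.0684.
Z = Σ e^(−Eᵢ/kT) = e^(−0.19526) + e^(−3.3737) + e^(−4.0684) = 0.82262 + 0.034263 + 0.017105 = 0.87399.
⟨E⟩ = Σ Eᵢ e^(−Eᵢ/kT) / Z = (0.0371·0.82262 + 0.641·0.034263 + 0.773·0.017105) / 0.87399 = 0.0752 eV.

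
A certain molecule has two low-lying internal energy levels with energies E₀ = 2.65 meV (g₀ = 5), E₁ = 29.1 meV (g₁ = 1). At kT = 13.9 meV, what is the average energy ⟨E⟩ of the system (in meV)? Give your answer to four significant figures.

Eᵢ/kT = 0.190647, 2.09353.
Z = Σ gᵢe^(−Eᵢ/kT) = 5·e^(−0.190647) + 1·e^(−2.09353) = 4.13212 + 0.123251 = 4.25537.
⟨E⟩ = Σ Eᵢ gᵢe^(−Eᵢ/kT) / Z = (2.65·4.13212 + 29.1·0.123251) / 4.25537 = 3.416 meV.

3.416 meV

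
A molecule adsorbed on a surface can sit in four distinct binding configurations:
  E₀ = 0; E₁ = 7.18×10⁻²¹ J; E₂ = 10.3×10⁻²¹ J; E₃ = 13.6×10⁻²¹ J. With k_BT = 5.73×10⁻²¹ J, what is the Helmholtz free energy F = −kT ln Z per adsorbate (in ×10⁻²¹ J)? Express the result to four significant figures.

-2.491 ×10⁻²¹ J

Eᵢ/kT = 0, 1.25305, 1.79756, 2.37347.
Z = Σ e^(−Eᵢ/kT) = e^(−0) + e^(−1.25305) + e^(−1.79756) + e^(−2.37347) = 1.00000 + 0.285632 + 0.165703 + 0.0931569 = 1.54449.
F = −kT ln Z = −5.73 × ln(1.54449) = −5.73 × 0.434694 = -2.491 ×10⁻²¹ J.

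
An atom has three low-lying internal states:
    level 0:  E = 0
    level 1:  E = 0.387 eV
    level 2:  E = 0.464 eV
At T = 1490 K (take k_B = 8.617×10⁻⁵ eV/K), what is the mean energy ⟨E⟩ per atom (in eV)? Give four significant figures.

0.02927 eV

k_BT = 8.617×10⁻⁵ × 1490 K = 0.128393 eV.
Eᵢ/kT = 0, 3.01418, 3.61390.
Z = Σ e^(−Eᵢ/kT) = e^(−0) + e^(−3.01418) + e^(−3.61390) = 1.00000 + 0.0490861 + 0.0269466 = 1.07603.
⟨E⟩ = Σ Eᵢ e^(−Eᵢ/kT) / Z = (0·1.00000 + 0.387·0.0490861 + 0.464·0.0269466) / 1.07603 = 0.02927 eV.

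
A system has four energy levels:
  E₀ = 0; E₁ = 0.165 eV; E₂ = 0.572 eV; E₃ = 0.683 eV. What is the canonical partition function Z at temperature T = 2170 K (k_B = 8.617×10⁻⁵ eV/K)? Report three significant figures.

k_BT = 8.617×10⁻⁵ × 2170 K = 0.18699 eV.
Eᵢ/kT = 0, 0.88240, 3.0590, 3.6526.
Z = Σ e^(−Eᵢ/kT) = e^(−0) + e^(−0.88240) + e^(−3.0590) + e^(−3.6526) = 1.0000 + 0.41379 + 0.046935 + 0.025924 = 1.4866.

Z = 1.49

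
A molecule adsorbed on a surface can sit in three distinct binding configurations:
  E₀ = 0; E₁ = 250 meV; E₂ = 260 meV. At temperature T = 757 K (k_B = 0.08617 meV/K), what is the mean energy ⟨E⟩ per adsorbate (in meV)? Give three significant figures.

9.85 meV

k_BT = 0.08617 × 757 K = 65.231 meV.
Eᵢ/kT = 0, 3.8325, 3.9858.
Z = Σ e^(−Eᵢ/kT) = e^(−0) + e^(−3.8325) + e^(−3.9858) = 1.0000 + 0.021655 + 0.018578 = 1.0402.
⟨E⟩ = Σ Eᵢ e^(−Eᵢ/kT) / Z = (0·1.0000 + 250·0.021655 + 260·0.018578) / 1.0402 = 9.85 meV.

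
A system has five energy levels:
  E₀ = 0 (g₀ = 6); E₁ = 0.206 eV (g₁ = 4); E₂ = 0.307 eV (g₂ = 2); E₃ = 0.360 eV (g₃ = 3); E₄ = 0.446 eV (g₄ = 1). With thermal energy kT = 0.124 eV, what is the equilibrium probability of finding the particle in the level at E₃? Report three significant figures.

Eᵢ/kT = 0, 1.6613, 2.4758, 2.9032, 3.5968.
Z = Σ gᵢe^(−Eᵢ/kT) = 6·e^(−0) + 4·e^(−1.6613) + 2·e^(−2.4758) + 3·e^(−2.9032) + 1·e^(−3.5968) = 6.0000 + 0.75957 + 0.16819 + 0.16454 + 0.027411 = 7.1197.
P₃ = g₃ e^(−E₃/kT) / Z = 0.16454/7.1197 = 0.0231.

0.0231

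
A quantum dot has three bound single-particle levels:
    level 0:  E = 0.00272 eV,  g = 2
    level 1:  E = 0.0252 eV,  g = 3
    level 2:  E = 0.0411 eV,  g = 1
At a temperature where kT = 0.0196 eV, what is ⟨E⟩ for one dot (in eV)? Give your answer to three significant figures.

Eᵢ/kT = 0.13878, 1.2857, 2.0969.
Z = Σ gᵢe^(−Eᵢ/kT) = 2·e^(−0.13878) + 3·e^(−1.2857) + 1·e^(−2.0969) = 1.7408 + 0.82937 + 0.12284 = 2.6930.
⟨E⟩ = Σ Eᵢ gᵢe^(−Eᵢ/kT) / Z = (0.00272·1.7408 + 0.0252·0.82937 + 0.0411·0.12284) / 2.6930 = 0.0114 eV.

0.0114 eV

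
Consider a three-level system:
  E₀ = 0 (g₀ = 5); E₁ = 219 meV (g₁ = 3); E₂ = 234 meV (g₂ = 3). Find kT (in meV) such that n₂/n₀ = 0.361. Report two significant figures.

n₂/n₀ = (g₂/g₀) exp[−(E₂−E₀)/kT] = 0.361.
⇒ (E₂−E₀)/kT = ln((3/5)/0.361) = ln(1.662) = 0.5080.
kT = 234 meV / 0.5080 = 460 meV.

460 meV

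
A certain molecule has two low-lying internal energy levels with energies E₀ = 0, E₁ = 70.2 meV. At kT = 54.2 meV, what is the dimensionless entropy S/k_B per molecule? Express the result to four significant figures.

0.5205

Eᵢ/kT = 0, 1.29520.
Z = Σ e^(−Eᵢ/kT) = e^(−0) + e^(−1.29520) = 1.00000 + 0.273843 = 1.27384.
⟨E⟩ = Σ EᵢPᵢ = 15.0912 meV.
S/k_B = ln Z + ⟨E⟩/kT = ln(1.27384) + 15.0912/54.2 = 0.242036 + 0.278435 = 0.5205.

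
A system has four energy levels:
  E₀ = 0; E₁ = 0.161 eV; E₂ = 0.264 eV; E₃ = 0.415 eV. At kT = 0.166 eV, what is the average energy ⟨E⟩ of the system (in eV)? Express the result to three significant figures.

0.0894 eV

Eᵢ/kT = 0, 0.96988, 1.5904, 2.5000.
Z = Σ e^(−Eᵢ/kT) = e^(−0) + e^(−0.96988) + e^(−1.5904) + e^(−2.5000) = 1.0000 + 0.37913 + 0.20384 + 0.082085 = 1.6651.
⟨E⟩ = Σ Eᵢ e^(−Eᵢ/kT) / Z = (0·1.0000 + 0.161·0.37913 + 0.264·0.20384 + 0.415·0.082085) / 1.6651 = 0.0894 eV.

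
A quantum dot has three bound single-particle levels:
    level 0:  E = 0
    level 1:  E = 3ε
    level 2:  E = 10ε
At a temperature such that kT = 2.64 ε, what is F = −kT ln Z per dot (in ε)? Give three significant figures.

Eᵢ/kT = 0, 1.1364, 3.7879.
Z = Σ e^(−Eᵢ/kT) = e^(−0) + e^(−1.1364) + e^(−3.7879) = 1.0000 + 0.32097 + 0.022643 = 1.3436.
F = −kT ln Z = −2.64 × ln(1.3436) = −2.64 × 0.29535 = -0.780 ε.

-0.780 ε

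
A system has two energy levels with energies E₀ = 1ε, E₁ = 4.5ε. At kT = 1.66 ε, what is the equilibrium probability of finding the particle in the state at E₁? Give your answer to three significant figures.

0.108

Eᵢ/kT = 0.60241, 2.7108.
Z = Σ e^(−Eᵢ/kT) = e^(−0.60241) + e^(−2.7108) = 0.54749 + 0.066484 = 0.61397.
P₁ = e^(−E₁/kT) / Z = 0.066484/0.61397 = 0.108.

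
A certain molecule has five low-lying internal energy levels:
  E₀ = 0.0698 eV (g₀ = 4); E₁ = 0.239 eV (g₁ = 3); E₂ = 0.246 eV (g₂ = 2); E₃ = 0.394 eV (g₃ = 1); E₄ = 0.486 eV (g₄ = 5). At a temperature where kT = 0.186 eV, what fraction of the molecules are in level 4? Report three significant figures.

0.0797

Eᵢ/kT = 0.37527, 1.2849, 1.3226, 2.1183, 2.6129.
Z = Σ gᵢe^(−Eᵢ/kT) = 4·e^(−0.37527) + 3·e^(−1.2849) + 2·e^(−1.3226) + 1·e^(−2.1183) + 5·e^(−2.6129) = 2.7484 + 0.83003 + 0.53288 + 0.12024 + 0.36661 = 4.5982.
P₄ = g₄ e^(−E₄/kT) / Z = 0.36661/4.5982 = 0.0797.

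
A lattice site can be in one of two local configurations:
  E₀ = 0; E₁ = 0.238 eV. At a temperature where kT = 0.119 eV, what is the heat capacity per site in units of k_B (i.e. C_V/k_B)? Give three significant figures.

0.420

Eᵢ/kT = 0, 2.0000.
Z = Σ e^(−Eᵢ/kT) = e^(−0) + e^(−2.0000) = 1.0000 + 0.13534 = 1.1353.
⟨E⟩ = 0.028372 eV, ⟨E²⟩ = 0.0067526 eV².
C_V/k_B = (⟨E²⟩ − ⟨E⟩²)/(kT)² = (0.0067526 − 0.00080497)/0.014161 = 0.420.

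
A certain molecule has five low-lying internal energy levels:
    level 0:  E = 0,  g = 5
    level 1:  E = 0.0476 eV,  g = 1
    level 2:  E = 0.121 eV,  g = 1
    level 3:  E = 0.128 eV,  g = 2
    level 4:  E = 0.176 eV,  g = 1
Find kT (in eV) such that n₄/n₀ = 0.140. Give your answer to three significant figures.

n₄/n₀ = (g₄/g₀) exp[−(E₄−E₀)/kT] = 0.140.
⇒ (E₄−E₀)/kT = ln((1/5)/0.140) = ln(1.4286) = 0.35669.
kT = 0.176 eV / 0.35669 = 0.493 eV.

0.493 eV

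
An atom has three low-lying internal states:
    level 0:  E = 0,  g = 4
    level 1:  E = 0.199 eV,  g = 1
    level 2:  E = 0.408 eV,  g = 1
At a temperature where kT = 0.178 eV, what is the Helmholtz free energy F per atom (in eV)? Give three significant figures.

Eᵢ/kT = 0, 1.1180, 2.2921.
Z = Σ gᵢe^(−Eᵢ/kT) = 4·e^(−0) + 1·e^(−1.1180) + 1·e^(−2.2921) = 4.0000 + 0.32693 + 0.10105 = 4.4280.
F = −kT ln Z = −0.178 × ln(4.4280) = −0.178 × 1.4879 = -0.265 eV.

-0.265 eV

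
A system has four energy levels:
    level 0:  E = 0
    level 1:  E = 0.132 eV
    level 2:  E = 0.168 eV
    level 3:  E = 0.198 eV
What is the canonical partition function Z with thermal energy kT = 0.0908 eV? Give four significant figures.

Z = 1.504

Eᵢ/kT = 0, 1.45374, 1.85022, 2.18062.
Z = Σ e^(−Eᵢ/kT) = e^(−0) + e^(−1.45374) + e^(−1.85022) + e^(−2.18062) = 1.00000 + 0.233695 + 0.157203 + 0.112971 = 1.50387.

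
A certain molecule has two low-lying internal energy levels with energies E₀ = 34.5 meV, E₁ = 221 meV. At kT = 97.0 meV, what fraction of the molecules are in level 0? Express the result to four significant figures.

Eᵢ/kT = 0.355670, 2.27835.
Z = Σ e^(−Eᵢ/kT) = e^(−0.355670) + e^(−2.27835) = 0.700704 + 0.102453 = 0.803157.
P₀ = e^(−E₀/kT) / Z = 0.700704/0.803157 = 0.8724.

0.8724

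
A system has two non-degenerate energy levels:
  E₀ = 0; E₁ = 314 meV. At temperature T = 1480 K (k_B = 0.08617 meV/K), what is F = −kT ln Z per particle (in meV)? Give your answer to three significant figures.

k_BT = 0.08617 × 1480 K = 127.53 meV.
Eᵢ/kT = 0, 2.4622.
Z = Σ e^(−Eᵢ/kT) = e^(−0) + e^(−2.4622) = 1.0000 + 0.085247 = 1.0852.
F = −kT ln Z = −127.53 × ln(1.0852) = −127.53 × 0.081764 = -10.4 meV.

-10.4 meV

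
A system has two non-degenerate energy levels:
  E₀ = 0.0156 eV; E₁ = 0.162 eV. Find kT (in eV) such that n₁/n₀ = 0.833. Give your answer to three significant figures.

n₁/n₀ = exp[−(E₁−E₀)/kT] = 0.833.
⇒ (E₁−E₀)/kT = ln(1/0.833) = ln(1.2005) = 0.18274.
kT = 0.1464 eV / 0.18274 = 0.801 eV.

0.801 eV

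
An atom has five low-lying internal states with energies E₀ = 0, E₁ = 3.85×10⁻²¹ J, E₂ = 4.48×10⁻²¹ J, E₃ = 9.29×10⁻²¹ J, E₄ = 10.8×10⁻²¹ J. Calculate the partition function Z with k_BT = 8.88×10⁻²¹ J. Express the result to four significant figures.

Z = 2.900

Eᵢ/kT = 0, 0.433559, 0.504505, 1.04617, 1.21622.
Z = Σ e^(−Eᵢ/kT) = e^(−0) + e^(−0.433559) + e^(−0.504505) + e^(−1.04617) + e^(−1.21622) = 1.00000 + 0.648198 + 0.603804 + 0.351281 + 0.296348 = 2.89963.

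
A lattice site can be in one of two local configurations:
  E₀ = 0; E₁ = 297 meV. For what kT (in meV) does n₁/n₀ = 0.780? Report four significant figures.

n₁/n₀ = exp[−(E₁−E₀)/kT] = 0.780.
⇒ (E₁−E₀)/kT = ln(1/0.780) = ln(1.28205) = 0.248460.
kT = 297 meV / 0.248460 = 1195 meV.

1195 meV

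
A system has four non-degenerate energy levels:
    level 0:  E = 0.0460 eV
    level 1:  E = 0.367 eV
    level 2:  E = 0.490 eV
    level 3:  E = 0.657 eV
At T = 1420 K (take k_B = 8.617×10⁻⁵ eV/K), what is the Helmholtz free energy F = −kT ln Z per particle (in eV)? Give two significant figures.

k_BT = 8.617×10⁻⁵ × 1420 K = 0.1224 eV.
Eᵢ/kT = 0.3758, 2.998, 4.003, 5.368.
Z = Σ e^(−Eᵢ/kT) = e^(−0.3758) + e^(−2.998) + e^(−4.003) + e^(−5.368) = 0.6867 + 0.04989 + 0.01826 + 0.004663 = 0.7595.
F = −kT ln Z = −0.1224 × ln(0.7595) = −0.1224 × -0.2751 = 0.034 eV.

0.034 eV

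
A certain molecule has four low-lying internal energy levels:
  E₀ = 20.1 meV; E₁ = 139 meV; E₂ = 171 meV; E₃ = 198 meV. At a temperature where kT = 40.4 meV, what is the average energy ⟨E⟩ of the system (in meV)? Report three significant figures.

31.2 meV

Eᵢ/kT = 0.49752, 3.4406, 4.2327, 4.9010.
Z = Σ e^(−Eᵢ/kT) = e^(−0.49752) + e^(−3.4406) + e^(−4.2327) + e^(−4.9010) = 0.60804 + 0.032045 + 0.014513 + 0.0074391 = 0.66204.
⟨E⟩ = Σ Eᵢ e^(−Eᵢ/kT) / Z = (20.1·0.60804 + 139·0.032045 + 171·0.014513 + 198·0.0074391) / 0.66204 = 31.2 meV.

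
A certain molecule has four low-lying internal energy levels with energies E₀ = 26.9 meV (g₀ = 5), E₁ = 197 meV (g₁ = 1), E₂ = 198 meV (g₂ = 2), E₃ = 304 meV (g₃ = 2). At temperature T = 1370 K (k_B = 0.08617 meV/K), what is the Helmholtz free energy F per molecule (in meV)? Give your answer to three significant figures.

k_BT = 0.08617 × 1370 K = 118.05 meV.
Eᵢ/kT = 0.22787, 1.6688, 1.6773, 2.5752.
Z = Σ gᵢe^(−Eᵢ/kT) = 5·e^(−0.22787) + 1·e^(−1.6688) + 2·e^(−1.6773) + 2·e^(−2.5752) = 3.9811 + 0.18847 + 0.37376 + 0.15228 = 4.6956.
F = −kT ln Z = −118.05 × ln(4.6956) = −118.05 × 1.5466 = -183 meV.

-183 meV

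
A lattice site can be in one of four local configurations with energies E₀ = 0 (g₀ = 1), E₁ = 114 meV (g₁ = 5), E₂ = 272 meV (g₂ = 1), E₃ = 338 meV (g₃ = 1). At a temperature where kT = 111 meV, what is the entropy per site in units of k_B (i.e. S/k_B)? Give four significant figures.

1.824

Eᵢ/kT = 0, 1.02703, 2.45045, 3.04505.
Z = Σ gᵢe^(−Eᵢ/kT) = 1·e^(−0) + 5·e^(−1.02703) + 1·e^(−2.45045) + 1·e^(−3.04505) = 1.00000 + 1.79034 + 0.0862548 + 0.0475939 = 2.92419.
⟨E⟩ = Σ EᵢPᵢ = 83.3211 meV.
S/k_B = ln Z + ⟨E⟩/kT = ln(2.92419) + 83.3211/111 = 1.07302 + 0.750641 = 1.824.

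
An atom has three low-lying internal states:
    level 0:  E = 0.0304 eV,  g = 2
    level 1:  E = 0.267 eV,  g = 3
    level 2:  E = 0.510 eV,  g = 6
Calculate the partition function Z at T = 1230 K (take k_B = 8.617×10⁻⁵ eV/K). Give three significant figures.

k_BT = 8.617×10⁻⁵ × 1230 K = 0.10599 eV.
Eᵢ/kT = 0.28682, 2.5191, 4.8118.
Z = Σ gᵢe^(−Eᵢ/kT) = 2·e^(−0.28682) + 3·e^(−2.5191) + 6·e^(−4.8118) = 1.5013 + 0.24160 + 0.048799 = 1.7917.

Z = 1.79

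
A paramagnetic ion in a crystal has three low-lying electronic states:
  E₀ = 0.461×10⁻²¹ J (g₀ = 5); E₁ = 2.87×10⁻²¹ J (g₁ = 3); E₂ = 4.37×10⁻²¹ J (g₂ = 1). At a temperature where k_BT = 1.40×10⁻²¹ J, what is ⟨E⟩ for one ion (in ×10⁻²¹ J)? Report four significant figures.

Eᵢ/kT = 0.329286, 2.05000, 3.12143.
Z = Σ gᵢe^(−Eᵢ/kT) = 5·e^(−0.329286) + 3·e^(−2.05000) + 1·e^(−3.12143) = 3.59719 + 0.386205 + 0.0440941 = 4.02749.
⟨E⟩ = Σ Eᵢ gᵢe^(−Eᵢ/kT) / Z = (0.461·3.59719 + 2.87·0.386205 + 4.37·0.0440941) / 4.02749 = 0.7348 ×10⁻²¹ J.

0.7348 ×10⁻²¹ J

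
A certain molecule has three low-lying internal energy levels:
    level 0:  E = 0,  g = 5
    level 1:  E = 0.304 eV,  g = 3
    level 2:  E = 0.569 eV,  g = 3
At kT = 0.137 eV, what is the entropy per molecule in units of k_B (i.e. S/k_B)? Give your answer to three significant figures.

1.85

Eᵢ/kT = 0, 2.2190, 4.1533.
Z = Σ gᵢe^(−Eᵢ/kT) = 5·e^(−0) + 3·e^(−2.2190) + 3·e^(−4.1533) = 5.0000 + 0.32615 + 0.047137 = 5.3733.
⟨E⟩ = Σ EᵢPᵢ = 0.023444 eV.
S/k_B = ln Z + ⟨E⟩/kT = ln(5.3733) + 0.023444/0.137 = 1.6814 + 0.17112 = 1.85.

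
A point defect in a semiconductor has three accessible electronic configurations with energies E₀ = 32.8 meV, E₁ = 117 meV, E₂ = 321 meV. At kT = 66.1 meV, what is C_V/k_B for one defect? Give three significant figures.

0.437

Eᵢ/kT = 0.49622, 1.7700, 4.8563.
Z = Σ e^(−Eᵢ/kT) = e^(−0.49622) + e^(−1.7700) + e^(−4.8563) = 0.60883 + 0.17033 + 0.0077792 = 0.78694.
⟨E⟩ = 53.874 meV, ⟨E²⟩ = 4813.9 meV².
C_V/k_B = (⟨E²⟩ − ⟨E⟩²)/(kT)² = (4813.9 − 2902.4)/4369.2 = 0.437.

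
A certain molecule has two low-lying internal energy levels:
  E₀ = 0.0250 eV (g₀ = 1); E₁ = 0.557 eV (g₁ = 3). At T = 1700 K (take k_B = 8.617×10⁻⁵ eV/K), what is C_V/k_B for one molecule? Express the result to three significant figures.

0.899

k_BT = 8.617×10⁻⁵ × 1700 K = 0.14649 eV.
Eᵢ/kT = 0.17066, 3.8023.
Z = Σ gᵢe^(−Eᵢ/kT) = 1·e^(−0.17066) + 3·e^(−3.8023) = 0.84311 + 0.066958 = 0.91007.
⟨E⟩ = 0.064142 eV, ⟨E²⟩ = 0.023405 eV².
C_V/k_B = (⟨E²⟩ − ⟨E⟩²)/(kT)² = (0.023405 − 0.0041142)/0.021459 = 0.899.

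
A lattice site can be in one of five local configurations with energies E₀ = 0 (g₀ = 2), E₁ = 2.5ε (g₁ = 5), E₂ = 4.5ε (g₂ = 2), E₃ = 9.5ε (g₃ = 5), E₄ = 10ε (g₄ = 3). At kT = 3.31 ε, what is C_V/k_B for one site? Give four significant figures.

0.6298

Eᵢ/kT = 0, 0.755287, 1.35952, 2.87009, 3.02115.
Z = Σ gᵢe^(−Eᵢ/kT) = 2·e^(−0) + 5·e^(−0.755287) + 2·e^(−1.35952) + 5·e^(−2.87009) + 3·e^(−3.02115) = 2.00000 + 2.34938 + 0.513568 + 0.283469 + 0.146235 = 5.29265.
⟨E⟩ = 2.33150 ε, ⟨E²⟩ = 12.3360 ε².
C_V/k_B = (⟨E²⟩ − ⟨E⟩²)/(kT)² = (12.3360 − 5.43589)/10.9561 = 0.6298.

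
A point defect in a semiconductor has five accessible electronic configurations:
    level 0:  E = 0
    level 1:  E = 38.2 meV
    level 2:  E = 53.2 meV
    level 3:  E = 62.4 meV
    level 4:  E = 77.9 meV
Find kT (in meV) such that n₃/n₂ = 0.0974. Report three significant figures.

n₃/n₂ = exp[−(E₃−E₂)/kT] = 0.0974.
⇒ (E₃−E₂)/kT = ln(1/0.0974) = ln(10.267) = 2.3289.
kT = 9.2 meV / 2.3289 = 3.95 meV.

3.95 meV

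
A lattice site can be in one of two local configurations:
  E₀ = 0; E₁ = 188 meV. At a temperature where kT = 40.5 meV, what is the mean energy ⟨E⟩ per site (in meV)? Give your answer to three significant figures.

Eᵢ/kT = 0, 4.6420.
Z = Σ e^(−Eᵢ/kT) = e^(−0) + e^(−4.6420) = 1.0000 + 0.0096384 = 1.0096.
⟨E⟩ = Σ Eᵢ e^(−Eᵢ/kT) / Z = (0·1.0000 + 188·0.0096384) / 1.0096 = 1.79 meV.

1.79 meV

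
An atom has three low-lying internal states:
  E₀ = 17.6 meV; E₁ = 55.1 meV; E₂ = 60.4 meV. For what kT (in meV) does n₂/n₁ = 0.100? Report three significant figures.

2.30 meV

n₂/n₁ = exp[−(E₂−E₁)/kT] = 0.100.
⇒ (E₂−E₁)/kT = ln(1/0.100) = ln(10.000) = 2.3026.
kT = 5.3 meV / 2.3026 = 2.30 meV.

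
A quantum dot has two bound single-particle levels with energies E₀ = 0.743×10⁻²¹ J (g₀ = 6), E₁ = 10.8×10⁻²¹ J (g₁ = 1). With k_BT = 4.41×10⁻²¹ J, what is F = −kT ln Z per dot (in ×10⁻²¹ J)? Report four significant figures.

Eᵢ/kT = 0.168481, 2.44898.
Z = Σ gᵢe^(−Eᵢ/kT) = 6·e^(−0.168481) + 1·e^(−2.44898) = 5.06968 + 0.0863817 = 5.15606.
F = −kT ln Z = −4.41 × ln(5.15606) = −4.41 × 1.64017 = -7.233 ×10⁻²¹ J.

-7.233 ×10⁻²¹ J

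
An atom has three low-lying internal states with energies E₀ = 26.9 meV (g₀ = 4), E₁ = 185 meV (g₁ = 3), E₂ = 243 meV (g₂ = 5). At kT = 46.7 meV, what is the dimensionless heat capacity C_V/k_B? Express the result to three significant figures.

Eᵢ/kT = 0.57602, 3.9615, 5.2034.
Z = Σ gᵢe^(−Eᵢ/kT) = 4·e^(−0.57602) + 3·e^(−3.9615) + 5·e^(−5.2034) = 2.2485 + 0.057104 + 0.027489 = 2.3331.
⟨E⟩ = 33.316 meV, ⟨E²⟩ = 2230.8 meV².
C_V/k_B = (⟨E²⟩ − ⟨E⟩²)/(kT)² = (2230.8 − 1110.0)/2180.9 = 0.514.

0.514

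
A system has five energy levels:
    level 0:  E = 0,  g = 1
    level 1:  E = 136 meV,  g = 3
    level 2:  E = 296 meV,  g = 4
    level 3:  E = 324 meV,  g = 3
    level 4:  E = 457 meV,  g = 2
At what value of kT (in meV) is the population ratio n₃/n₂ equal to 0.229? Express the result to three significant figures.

n₃/n₂ = (g₃/g₂) exp[−(E₃−E₂)/kT] = 0.229.
⇒ (E₃−E₂)/kT = ln((3/4)/0.229) = ln(3.2751) = 1.1863.
kT = 28 meV / 1.1863 = 23.6 meV.

23.6 meV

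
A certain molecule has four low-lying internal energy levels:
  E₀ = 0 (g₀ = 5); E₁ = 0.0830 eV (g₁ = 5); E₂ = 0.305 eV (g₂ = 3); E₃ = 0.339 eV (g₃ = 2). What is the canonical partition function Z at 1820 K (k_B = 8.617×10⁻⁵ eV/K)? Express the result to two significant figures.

Z = 8.6

k_BT = 8.617×10⁻⁵ × 1820 K = 0.1568 eV.
Eᵢ/kT = 0, 0.5293, 1.945, 2.162.
Z = Σ gᵢe^(−Eᵢ/kT) = 5·e^(−0) + 5·e^(−0.5293) + 3·e^(−1.945) + 2·e^(−2.162) = 5.000 + 2.945 + 0.4290 + 0.2302 = 8.604.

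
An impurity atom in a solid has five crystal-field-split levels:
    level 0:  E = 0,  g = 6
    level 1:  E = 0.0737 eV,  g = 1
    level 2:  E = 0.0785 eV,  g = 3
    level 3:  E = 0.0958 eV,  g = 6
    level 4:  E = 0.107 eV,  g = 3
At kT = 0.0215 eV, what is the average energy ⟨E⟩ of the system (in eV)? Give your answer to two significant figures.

0.0028 eV

Eᵢ/kT = 0, 3.428, 3.651, 4.456, 4.977.
Z = Σ gᵢe^(−Eᵢ/kT) = 6·e^(−0) + 1·e^(−3.428) + 3·e^(−3.651) + 6·e^(−4.456) + 3·e^(−4.977) = 6.000 + 0.03245 + 0.07790 + 0.06965 + 0.02068 = 6.201.
⟨E⟩ = Σ Eᵢ gᵢe^(−Eᵢ/kT) / Z = (0·6.000 + 0.0737·0.03245 + 0.0785·0.07790 + 0.0958·0.06965 + 0.107·0.02068) / 6.201 = 0.0028 eV.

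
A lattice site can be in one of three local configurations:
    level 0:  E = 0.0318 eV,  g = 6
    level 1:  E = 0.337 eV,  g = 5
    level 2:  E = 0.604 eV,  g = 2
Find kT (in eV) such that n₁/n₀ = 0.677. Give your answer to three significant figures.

n₁/n₀ = (g₁/g₀) exp[−(E₁−E₀)/kT] = 0.677.
⇒ (E₁−E₀)/kT = ln((5/6)/0.677) = ln(1.2309) = 0.20775.
kT = 0.3052 eV / 0.20775 = 1.47 eV.

1.47 eV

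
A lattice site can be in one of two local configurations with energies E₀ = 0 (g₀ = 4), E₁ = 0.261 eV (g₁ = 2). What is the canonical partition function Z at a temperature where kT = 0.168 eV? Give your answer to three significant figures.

Z = 4.42

Eᵢ/kT = 0, 1.5536.
Z = Σ gᵢe^(−Eᵢ/kT) = 4·e^(−0) + 2·e^(−1.5536) = 4.0000 + 0.42297 = 4.4230.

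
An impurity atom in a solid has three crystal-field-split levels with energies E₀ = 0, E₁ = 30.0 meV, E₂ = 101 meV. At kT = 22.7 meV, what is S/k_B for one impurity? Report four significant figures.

Eᵢ/kT = 0, 1.32159, 4.44934.
Z = Σ e^(−Eᵢ/kT) = e^(−0) + e^(−1.32159) + e^(−4.44934) = 1.00000 + 0.266711 + 0.0116863 = 1.27840.
⟨E⟩ = Σ EᵢPᵢ = 7.18214 meV.
S/k_B = ln Z + ⟨E⟩/kT = ln(1.27840) + 7.18214/22.7 = 0.245609 + 0.316394 = 0.5620.

0.5620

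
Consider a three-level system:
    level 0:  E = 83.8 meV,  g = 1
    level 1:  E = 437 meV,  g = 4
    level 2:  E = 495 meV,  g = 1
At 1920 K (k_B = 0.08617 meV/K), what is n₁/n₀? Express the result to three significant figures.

k_BT = 0.08617 × 1920 K = 165.45 meV.
n₁/n₀ = (g₁/g₀) exp[−(E₁−E₀)/kT] = (4/1) × exp(−(353.2 meV)/(165.45 meV)) = (4/1) × exp(-2.1348) = 0.473.

0.473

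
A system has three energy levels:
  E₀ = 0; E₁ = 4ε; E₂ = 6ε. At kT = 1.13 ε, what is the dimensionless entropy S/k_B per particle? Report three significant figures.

Eᵢ/kT = 0, 3.5398, 5.3097.
Z = Σ e^(−Eᵢ/kT) = e^(−0) + e^(−3.5398) + e^(−5.3097) = 1.0000 + 0.029019 + 0.0049434 = 1.0340.
⟨E⟩ = Σ EᵢPᵢ = 0.14094 ε.
S/k_B = ln Z + ⟨E⟩/kT = ln(1.0340) + 0.14094/1.13 = 0.033435 + 0.12473 = 0.158.

0.158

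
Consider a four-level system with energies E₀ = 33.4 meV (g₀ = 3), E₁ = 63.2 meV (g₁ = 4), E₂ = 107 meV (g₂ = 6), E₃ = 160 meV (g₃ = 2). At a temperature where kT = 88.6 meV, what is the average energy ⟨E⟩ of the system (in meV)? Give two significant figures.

71 meV

Eᵢ/kT = 0.3770, 0.7133, 1.208, 1.806.
Z = Σ gᵢe^(−Eᵢ/kT) = 3·e^(−0.3770) + 4·e^(−0.7133) + 6·e^(−1.208) + 2·e^(−1.806) = 2.058 + 1.960 + 1.793 + 0.3286 = 6.140.
⟨E⟩ = Σ Eᵢ gᵢe^(−Eᵢ/kT) / Z = (33.4·2.058 + 63.2·1.960 + 107·1.793 + 160·0.3286) / 6.140 = 71 meV.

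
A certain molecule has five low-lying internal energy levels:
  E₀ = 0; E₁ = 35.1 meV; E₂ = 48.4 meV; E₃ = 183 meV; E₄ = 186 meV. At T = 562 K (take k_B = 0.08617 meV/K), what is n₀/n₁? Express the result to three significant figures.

2.06

k_BT = 0.08617 × 562 K = 48.428 meV.
n₀/n₁ = exp[−(E₀−E₁)/kT] = exp(−(-35.1 meV)/(48.428 meV)) = exp(0.72479) = 2.06.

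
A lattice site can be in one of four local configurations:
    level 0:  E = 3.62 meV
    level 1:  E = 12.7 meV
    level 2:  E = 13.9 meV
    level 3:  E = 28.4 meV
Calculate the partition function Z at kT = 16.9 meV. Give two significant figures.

Z = 1.9

Eᵢ/kT = 0.2142, 0.7515, 0.8225, 1.680.
Z = Σ e^(−Eᵢ/kT) = e^(−0.2142) + e^(−0.7515) + e^(−0.8225) + e^(−1.680) = 0.8072 + 0.4717 + 0.4393 + 0.1864 = 1.905.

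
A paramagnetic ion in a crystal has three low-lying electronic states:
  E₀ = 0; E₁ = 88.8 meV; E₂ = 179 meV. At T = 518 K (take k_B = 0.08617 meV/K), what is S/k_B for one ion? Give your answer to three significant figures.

k_BT = 0.08617 × 518 K = 44.636 meV.
Eᵢ/kT = 0, 1.9894, 4.0102.
Z = Σ e^(−Eᵢ/kT) = e^(−0) + e^(−1.9894) + e^(−4.0102) = 1.0000 + 0.13678 + 0.018130 = 1.1549.
⟨E⟩ = Σ EᵢPᵢ = 13.327 meV.
S/k_B = ln Z + ⟨E⟩/kT = ln(1.1549) + 13.327/44.636 = 0.14401 + 0.29857 = 0.443.

0.443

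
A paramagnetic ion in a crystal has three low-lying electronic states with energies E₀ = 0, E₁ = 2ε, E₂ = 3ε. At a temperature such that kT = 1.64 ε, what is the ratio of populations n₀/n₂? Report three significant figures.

6.23

n₀/n₂ = exp[−(E₀−E₂)/kT] = exp(−(-3ε)/(1.64ε)) = exp(1.8293) = 6.23.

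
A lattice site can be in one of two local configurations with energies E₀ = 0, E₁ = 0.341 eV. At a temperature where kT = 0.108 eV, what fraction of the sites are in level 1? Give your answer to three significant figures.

0.0408

Eᵢ/kT = 0, 3.1574.
Z = Σ e^(−Eᵢ/kT) = e^(−0) + e^(−3.1574) = 1.0000 + 0.042536 = 1.0425.
P₁ = e^(−E₁/kT) / Z = 0.042536/1.0425 = 0.0408.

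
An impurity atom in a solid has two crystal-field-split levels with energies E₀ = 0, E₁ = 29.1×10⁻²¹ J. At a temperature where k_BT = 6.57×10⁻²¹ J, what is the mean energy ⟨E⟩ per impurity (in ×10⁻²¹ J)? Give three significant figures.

Eᵢ/kT = 0, 4.4292.
Z = Σ e^(−Eᵢ/kT) = e^(−0) + e^(−4.4292) = 1.0000 + 0.011924 = 1.0119.
⟨E⟩ = Σ Eᵢ e^(−Eᵢ/kT) / Z = (0·1.0000 + 29.1·0.011924) / 1.0119 = 0.343 ×10⁻²¹ J.

0.343 ×10⁻²¹ J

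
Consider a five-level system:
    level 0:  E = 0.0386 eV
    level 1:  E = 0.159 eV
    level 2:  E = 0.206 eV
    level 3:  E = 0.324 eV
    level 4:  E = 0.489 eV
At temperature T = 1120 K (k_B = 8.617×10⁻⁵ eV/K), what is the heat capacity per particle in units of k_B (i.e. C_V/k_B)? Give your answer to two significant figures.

0.75

k_BT = 8.617×10⁻⁵ × 1120 K = 0.09651 eV.
Eᵢ/kT = 0.4000, 1.647, 2.134, 3.357, 5.067.
Z = Σ e^(−Eᵢ/kT) = e^(−0.4000) + e^(−1.647) + e^(−2.134) + e^(−3.357) + e^(−5.067) = 0.6703 + 0.1926 + 0.1184 + 0.03484 + 0.006301 = 1.022.
⟨E⟩ = 0.09321 eV, ⟨E²⟩ = 0.01571 eV².
C_V/k_B = (⟨E²⟩ − ⟨E⟩²)/(kT)² = (0.01571 − 0.008688)/0.009314 = 0.75.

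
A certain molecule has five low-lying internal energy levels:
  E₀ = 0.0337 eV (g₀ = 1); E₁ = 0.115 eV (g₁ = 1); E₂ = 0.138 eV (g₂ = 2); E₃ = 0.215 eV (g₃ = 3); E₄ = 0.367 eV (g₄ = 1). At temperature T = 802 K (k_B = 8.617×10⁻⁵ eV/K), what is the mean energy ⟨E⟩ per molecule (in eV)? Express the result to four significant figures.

0.09105 eV

k_BT = 8.617×10⁻⁵ × 802 K = 0.0691083 eV.
Eᵢ/kT = 0.487640, 1.66405, 1.99687, 3.11106, 5.31051.
Z = Σ gᵢe^(−Eᵢ/kT) = 1·e^(−0.487640) + 1·e^(−1.66405) + 2·e^(−1.99687) + 3·e^(−3.11106) + 1·e^(−5.31051) = 0.614074 + 0.189370 + 0.271519 + 0.133661 + 0.00493941 = 1.21356.
⟨E⟩ = Σ Eᵢ gᵢe^(−Eᵢ/kT) / Z = (0.0337·0.614074 + 0.115·0.189370 + 0.138·0.271519 + 0.215·0.133661 + 0.367·0.00493941) / 1.21356 = 0.09105 eV.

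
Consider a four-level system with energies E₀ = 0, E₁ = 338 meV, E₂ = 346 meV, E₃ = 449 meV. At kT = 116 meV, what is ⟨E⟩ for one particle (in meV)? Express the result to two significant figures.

40 meV

Eᵢ/kT = 0, 2.914, 2.983, 3.871.
Z = Σ e^(−Eᵢ/kT) = e^(−0) + e^(−2.914) + e^(−2.983) + e^(−3.871) = 1.000 + 0.05426 + 0.05064 + 0.02084 = 1.126.
⟨E⟩ = Σ Eᵢ e^(−Eᵢ/kT) / Z = (0·1.000 + 338·0.05426 + 346·0.05064 + 449·0.02084) / 1.126 = 40 meV.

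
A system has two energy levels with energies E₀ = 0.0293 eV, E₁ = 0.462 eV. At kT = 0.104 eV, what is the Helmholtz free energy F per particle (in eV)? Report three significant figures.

Eᵢ/kT = 0.28173, 4.4423.
Z = Σ e^(−Eᵢ/kT) = e^(−0.28173) + e^(−4.4423) = 0.75448 + 0.011769 = 0.76625.
F = −kT ln Z = −0.104 × ln(0.76625) = −0.104 × -0.26625 = 0.0277 eV.

0.0277 eV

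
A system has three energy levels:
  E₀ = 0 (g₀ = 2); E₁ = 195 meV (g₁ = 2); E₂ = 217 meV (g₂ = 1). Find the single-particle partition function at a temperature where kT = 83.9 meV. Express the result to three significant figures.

Z = 2.27

Eᵢ/kT = 0, 2.3242, 2.5864.
Z = Σ gᵢe^(−Eᵢ/kT) = 2·e^(−0) + 2·e^(−2.3242) + 1·e^(−2.5864) = 2.0000 + 0.19572 + 0.075291 = 2.2710.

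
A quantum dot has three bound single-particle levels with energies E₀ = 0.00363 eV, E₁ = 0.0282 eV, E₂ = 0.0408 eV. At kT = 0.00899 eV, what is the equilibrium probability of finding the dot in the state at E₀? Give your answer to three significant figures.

Eᵢ/kT = 0.40378, 3.1368, 4.5384.
Z = Σ e^(−Eᵢ/kT) = e^(−0.40378) + e^(−3.1368) + e^(−4.5384) = 0.66779 + 0.043422 + 0.010690 = 0.72190.
P₀ = e^(−E₀/kT) / Z = 0.66779/0.72190 = 0.925.

0.925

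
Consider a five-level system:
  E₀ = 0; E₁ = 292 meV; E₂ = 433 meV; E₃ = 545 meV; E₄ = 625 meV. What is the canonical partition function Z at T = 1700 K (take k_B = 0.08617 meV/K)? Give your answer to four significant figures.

k_BT = 0.08617 × 1700 K = 146.489 meV.
Eᵢ/kT = 0, 1.99332, 2.95585, 3.72042, 4.26653.
Z = Σ e^(−Eᵢ/kT) = e^(−0) + e^(−1.99332) + e^(−2.95585) + e^(−3.72042) + e^(−4.26653) = 1.00000 + 0.136242 + 0.0520344 + 0.0242238 + 0.0140304 = 1.22653.

Z = 1.227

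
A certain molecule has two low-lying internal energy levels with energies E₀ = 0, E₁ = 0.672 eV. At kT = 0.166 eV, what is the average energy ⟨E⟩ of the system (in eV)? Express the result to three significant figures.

0.0115 eV

Eᵢ/kT = 0, 4.0482.
Z = Σ e^(−Eᵢ/kT) = e^(−0) + e^(−4.0482) = 1.0000 + 0.017454 = 1.0175.
⟨E⟩ = Σ Eᵢ e^(−Eᵢ/kT) / Z = (0·1.0000 + 0.672·0.017454) / 1.0175 = 0.0115 eV.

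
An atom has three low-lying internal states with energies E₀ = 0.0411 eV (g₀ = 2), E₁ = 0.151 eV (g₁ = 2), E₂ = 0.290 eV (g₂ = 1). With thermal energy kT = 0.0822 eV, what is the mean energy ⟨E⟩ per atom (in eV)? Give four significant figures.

Eᵢ/kT = 0.500000, 1.83698, 3.52798.
Z = Σ gᵢe^(−Eᵢ/kT) = 2·e^(−0.500000) + 2·e^(−1.83698) + 1·e^(−3.52798) = 1.21306 + 0.318596 + 0.0293642 = 1.56102.
⟨E⟩ = Σ Eᵢ gᵢe^(−Eᵢ/kT) / Z = (0.0411·1.21306 + 0.151·0.318596 + 0.290·0.0293642) / 1.56102 = 0.06821 eV.

0.06821 eV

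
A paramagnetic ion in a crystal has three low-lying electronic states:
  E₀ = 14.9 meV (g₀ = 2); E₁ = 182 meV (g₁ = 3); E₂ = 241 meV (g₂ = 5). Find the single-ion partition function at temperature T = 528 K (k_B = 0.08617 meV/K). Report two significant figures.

k_BT = 0.08617 × 528 K = 45.50 meV.
Eᵢ/kT = 0.3275, 4.000, 5.297.
Z = Σ gᵢe^(−Eᵢ/kT) = 2·e^(−0.3275) + 3·e^(−4.000) + 5·e^(−5.297) = 1.441 + 0.05495 + 0.02503 = 1.521.

Z = 1.5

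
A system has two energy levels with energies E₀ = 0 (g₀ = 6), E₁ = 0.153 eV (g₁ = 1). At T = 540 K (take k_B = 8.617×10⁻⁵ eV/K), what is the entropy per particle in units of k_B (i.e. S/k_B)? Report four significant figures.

k_BT = 8.617×10⁻⁵ × 540 K = 0.0465318 eV.
Eᵢ/kT = 0, 3.28807.
Z = Σ gᵢe^(−Eᵢ/kT) = 6·e^(−0) + 1·e^(−3.28807) = 6.00000 + 0.0373258 = 6.03733.
⟨E⟩ = Σ EᵢPᵢ = 0.000945923 eV.
S/k_B = ln Z + ⟨E⟩/kT = ln(6.03733) + 0.000945923/0.0465318 = 1.79796 + 0.0203285 = 1.818.

1.818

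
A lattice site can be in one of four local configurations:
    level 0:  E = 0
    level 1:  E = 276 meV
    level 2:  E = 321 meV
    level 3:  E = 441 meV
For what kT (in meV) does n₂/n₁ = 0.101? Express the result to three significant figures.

19.6 meV

n₂/n₁ = exp[−(E₂−E₁)/kT] = 0.101.
⇒ (E₂−E₁)/kT = ln(1/0.101) = ln(9.9010) = 2.2926.
kT = 45 meV / 2.2926 = 19.6 meV.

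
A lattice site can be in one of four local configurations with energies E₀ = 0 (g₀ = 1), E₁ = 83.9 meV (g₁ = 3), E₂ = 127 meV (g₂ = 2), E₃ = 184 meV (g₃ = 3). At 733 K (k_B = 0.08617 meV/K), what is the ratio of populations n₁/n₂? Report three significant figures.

2.97

k_BT = 0.08617 × 733 K = 63.163 meV.
n₁/n₂ = (g₁/g₂) exp[−(E₁−E₂)/kT] = (3/2) × exp(−(-43.1 meV)/(63.163 meV)) = (3/2) × exp(0.68236) = 2.97.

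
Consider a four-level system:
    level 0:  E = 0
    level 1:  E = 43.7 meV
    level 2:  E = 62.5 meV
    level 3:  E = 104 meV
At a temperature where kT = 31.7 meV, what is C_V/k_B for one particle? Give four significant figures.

Eᵢ/kT = 0, 1.37855, 1.97161, 3.28076.
Z = Σ e^(−Eᵢ/kT) = e^(−0) + e^(−1.37855) + e^(−1.97161) + e^(−3.28076) = 1.00000 + 0.251944 + 0.139233 + 0.0375997 = 1.42878.
⟨E⟩ = 16.5333 meV, ⟨E²⟩ = 1002.04 meV².
C_V/k_B = (⟨E²⟩ − ⟨E⟩²)/(kT)² = (1002.04 − 273.350)/1004.89 = 0.7251.

0.7251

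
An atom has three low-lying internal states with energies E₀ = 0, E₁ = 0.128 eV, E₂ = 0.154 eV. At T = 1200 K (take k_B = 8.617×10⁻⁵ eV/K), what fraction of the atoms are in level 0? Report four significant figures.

0.6598

k_BT = 8.617×10⁻⁵ × 1200 K = 0.103404 eV.
Eᵢ/kT = 0, 1.23786, 1.48930.
Z = Σ e^(−Eᵢ/kT) = e^(−0) + e^(−1.23786) + e^(−1.48930) = 1.00000 + 0.290004 + 0.225530 = 1.51553.
P₀ = e^(−E₀/kT) / Z = 1.00000/1.51553 = 0.6598.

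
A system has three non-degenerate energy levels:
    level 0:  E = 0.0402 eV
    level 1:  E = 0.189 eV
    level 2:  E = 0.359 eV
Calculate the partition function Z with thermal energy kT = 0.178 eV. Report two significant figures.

Eᵢ/kT = 0.2258, 1.062, 2.017.
Z = Σ e^(−Eᵢ/kT) = e^(−0.2258) + e^(−1.062) + e^(−2.017) = 0.7979 + 0.3458 + 0.1331 = 1.277.

Z = 1.3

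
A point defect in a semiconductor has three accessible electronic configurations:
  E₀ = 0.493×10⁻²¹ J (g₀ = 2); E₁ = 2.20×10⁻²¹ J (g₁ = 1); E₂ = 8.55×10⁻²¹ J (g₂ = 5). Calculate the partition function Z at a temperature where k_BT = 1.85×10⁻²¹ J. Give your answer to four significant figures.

Eᵢ/kT = 0.266486, 1.18919, 4.62162.
Z = Σ gᵢe^(−Eᵢ/kT) = 2·e^(−0.266486) + 1·e^(−1.18919) + 5·e^(−4.62162) = 1.53213 + 0.304468 + 0.0491842 = 1.88578.

Z = 1.886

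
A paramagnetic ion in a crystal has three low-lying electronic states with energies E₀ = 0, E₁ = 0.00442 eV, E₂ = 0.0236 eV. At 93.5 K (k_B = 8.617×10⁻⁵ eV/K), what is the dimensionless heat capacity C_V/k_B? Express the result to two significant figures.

k_BT = 8.617×10⁻⁵ × 93.5 K = 0.008057 eV.
Eᵢ/kT = 0, 0.5486, 2.929.
Z = Σ e^(−Eᵢ/kT) = e^(−0) + e^(−0.5486) + e^(−2.929) = 1.000 + 0.5778 + 0.05345 = 1.631.
⟨E⟩ = 0.002339 eV, ⟨E²⟩ = 0.00002517 eV².
C_V/k_B = (⟨E²⟩ − ⟨E⟩²)/(kT)² = (0.00002517 − 0.000005471)/0.00006492 = 0.30.

0.30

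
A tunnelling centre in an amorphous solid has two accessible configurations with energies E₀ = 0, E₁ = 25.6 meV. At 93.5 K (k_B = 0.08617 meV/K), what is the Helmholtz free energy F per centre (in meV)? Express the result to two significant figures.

k_BT = 0.08617 × 93.5 K = 8.057 meV.
Eᵢ/kT = 0, 3.177.
Z = Σ e^(−Eᵢ/kT) = e^(−0) + e^(−3.177) = 1.000 + 0.04171 = 1.042.
F = −kT ln Z = −8.057 × ln(1.042) = −8.057 × 0.04114 = -0.33 meV.

-0.33 meV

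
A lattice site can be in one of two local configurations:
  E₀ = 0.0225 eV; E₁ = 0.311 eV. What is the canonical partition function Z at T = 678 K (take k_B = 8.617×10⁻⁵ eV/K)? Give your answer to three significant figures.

k_BT = 8.617×10⁻⁵ × 678 K = 0.058423 eV.
Eᵢ/kT = 0.38512, 5.3232.
Z = Σ e^(−Eᵢ/kT) = e^(−0.38512) + e^(−5.3232) = 0.68037 + 0.0048771 = 0.68525.

Z = 0.685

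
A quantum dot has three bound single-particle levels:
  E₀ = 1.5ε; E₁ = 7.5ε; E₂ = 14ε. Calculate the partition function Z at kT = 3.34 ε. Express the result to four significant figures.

Eᵢ/kT = 0.449102, 2.24551, 4.19162.
Z = Σ e^(−Eᵢ/kT) = e^(−0.449102) + e^(−2.24551) + e^(−4.19162) = 0.638201 + 0.105874 + 0.0151218 = 0.759197.

Z = 0.7592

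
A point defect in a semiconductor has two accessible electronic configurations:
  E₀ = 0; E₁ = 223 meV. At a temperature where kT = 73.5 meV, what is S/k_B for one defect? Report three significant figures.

0.186

Eᵢ/kT = 0, 3.0340.
Z = Σ e^(−Eᵢ/kT) = e^(−0) + e^(−3.0340) = 1.0000 + 0.048123 = 1.0481.
⟨E⟩ = Σ EᵢPᵢ = 10.239 meV.
S/k_B = ln Z + ⟨E⟩/kT = ln(1.0481) + 10.239/73.5 = 0.046979 + 0.13931 = 0.186.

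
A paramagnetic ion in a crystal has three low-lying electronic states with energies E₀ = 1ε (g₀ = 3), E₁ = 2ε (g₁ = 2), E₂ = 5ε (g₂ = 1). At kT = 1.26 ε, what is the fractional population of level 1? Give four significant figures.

Eᵢ/kT = 0.793651, 1.58730, 3.96825.
Z = Σ gᵢe^(−Eᵢ/kT) = 3·e^(−0.793651) + 2·e^(−1.58730) + 1·e^(−3.96825) = 1.35657 + 0.408954 + 0.0189065 = 1.78443.
P₁ = g₁ e^(−E₁/kT) / Z = 0.408954/1.78443 = 0.2292.

0.2292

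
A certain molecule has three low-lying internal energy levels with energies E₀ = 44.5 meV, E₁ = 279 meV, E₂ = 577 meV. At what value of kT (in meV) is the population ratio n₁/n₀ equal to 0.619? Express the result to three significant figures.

489 meV

n₁/n₀ = exp[−(E₁−E₀)/kT] = 0.619.
⇒ (E₁−E₀)/kT = ln(1/0.619) = ln(1.6155) = 0.47964.
kT = 234.5 meV / 0.47964 = 489 meV.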